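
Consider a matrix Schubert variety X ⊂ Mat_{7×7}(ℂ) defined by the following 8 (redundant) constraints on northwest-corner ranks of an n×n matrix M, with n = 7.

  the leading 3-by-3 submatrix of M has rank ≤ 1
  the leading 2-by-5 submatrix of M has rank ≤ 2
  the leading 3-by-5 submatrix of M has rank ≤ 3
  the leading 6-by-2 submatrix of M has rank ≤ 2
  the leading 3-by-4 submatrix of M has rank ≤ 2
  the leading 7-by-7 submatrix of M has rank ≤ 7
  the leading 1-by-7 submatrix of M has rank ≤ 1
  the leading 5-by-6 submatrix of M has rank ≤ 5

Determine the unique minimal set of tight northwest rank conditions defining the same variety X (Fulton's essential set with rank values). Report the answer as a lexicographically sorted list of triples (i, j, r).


Recovering R(i,j) via the rank-extension bound from the 8 conditions:

  R[1]: 1 | 1 | 1 | 1 | 1 | 1 | 1
  R[2]: 1 | 1 | 1 | 2 | 2 | 2 | 2
  R[3]: 1 | 1 | 1 | 2 | 3 | 3 | 3
  R[4]: 1 | 2 | 2 | 3 | 4 | 4 | 4
  R[5]: 1 | 2 | 3 | 4 | 5 | 5 | 5
  R[6]: 1 | 2 | 3 | 4 | 5 | 6 | 6
  R[7]: 1 | 2 | 3 | 4 | 5 | 6 | 7

reading off 1-entries of Δ²R: w = (1, 4, 5, 2, 3, 6, 7).

1 SE-corner of the 4-cell Rothe diagram gives Ess(w):

[(3, 3, 1)]


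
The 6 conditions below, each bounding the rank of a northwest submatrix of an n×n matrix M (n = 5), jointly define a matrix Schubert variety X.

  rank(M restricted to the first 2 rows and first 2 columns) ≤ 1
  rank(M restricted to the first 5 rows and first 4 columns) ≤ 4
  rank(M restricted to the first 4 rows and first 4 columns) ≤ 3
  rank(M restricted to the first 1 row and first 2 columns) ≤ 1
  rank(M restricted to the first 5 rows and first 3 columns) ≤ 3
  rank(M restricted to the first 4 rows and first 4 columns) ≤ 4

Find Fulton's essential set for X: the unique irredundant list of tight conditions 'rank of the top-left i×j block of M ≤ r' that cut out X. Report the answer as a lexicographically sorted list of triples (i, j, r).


Rank table r_w(5×5) implied by the 6 constraints:

  R[1]: 1  1  1  1  1
  R[2]: 1  1  2  2  2
  R[3]: 1  2  3  3  3
  R[4]: 1  2  3  3  4
  R[5]: 1  2  3  4  5

reading off 1-entries of Δ²R: w = (1, 3, 2, 5, 4).

ℓ(w)=2; the 2 essential cells (i,j,r):

[(2, 2, 1), (4, 4, 3)]


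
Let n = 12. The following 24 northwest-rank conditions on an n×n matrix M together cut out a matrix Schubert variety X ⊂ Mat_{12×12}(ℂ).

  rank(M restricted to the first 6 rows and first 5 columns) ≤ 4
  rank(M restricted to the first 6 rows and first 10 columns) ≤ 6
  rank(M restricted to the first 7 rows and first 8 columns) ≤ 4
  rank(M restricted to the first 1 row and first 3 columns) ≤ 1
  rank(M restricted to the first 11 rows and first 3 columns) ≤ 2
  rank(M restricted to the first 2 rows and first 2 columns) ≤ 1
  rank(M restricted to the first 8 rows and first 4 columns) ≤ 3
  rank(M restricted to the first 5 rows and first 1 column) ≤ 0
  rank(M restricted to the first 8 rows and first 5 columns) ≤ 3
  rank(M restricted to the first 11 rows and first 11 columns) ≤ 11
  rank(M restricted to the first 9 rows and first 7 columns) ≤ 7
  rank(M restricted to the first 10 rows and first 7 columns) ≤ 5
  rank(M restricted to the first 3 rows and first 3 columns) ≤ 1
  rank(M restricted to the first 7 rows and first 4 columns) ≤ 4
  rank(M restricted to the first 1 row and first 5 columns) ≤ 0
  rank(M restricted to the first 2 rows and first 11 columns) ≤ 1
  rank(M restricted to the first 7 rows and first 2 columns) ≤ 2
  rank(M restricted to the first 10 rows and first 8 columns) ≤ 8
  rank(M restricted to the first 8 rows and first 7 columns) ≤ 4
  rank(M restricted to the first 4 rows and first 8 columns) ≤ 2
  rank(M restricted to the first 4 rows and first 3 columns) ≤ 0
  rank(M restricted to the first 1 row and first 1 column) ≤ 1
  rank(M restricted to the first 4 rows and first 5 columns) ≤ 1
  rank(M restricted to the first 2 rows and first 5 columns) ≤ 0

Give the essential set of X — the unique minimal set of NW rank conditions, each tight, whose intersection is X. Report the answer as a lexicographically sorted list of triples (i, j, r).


Recovering R(i,j) via the rank-extension bound from the 24 conditions:

  row 1: 0 | 0 | 0 | 0 | 0 | 1 | 1 | 1 | 1 | 1 | 1 | 1
  row 2: 0 | 0 | 0 | 0 | 0 | 1 | 1 | 1 | 1 | 1 | 1 | 2
  row 3: 0 | 0 | 0 | 1 | 1 | 2 | 2 | 2 | 2 | 2 | 2 | 3
  row 4: 0 | 0 | 0 | 1 | 1 | 2 | 2 | 2 | 3 | 3 | 3 | 4
  row 5: 0 | 1 | 1 | 2 | 2 | 3 | 3 | 3 | 4 | 4 | 4 | 5
  row 6: 1 | 2 | 2 | 3 | 3 | 4 | 4 | 4 | 5 | 5 | 5 | 6
  row 7: 1 | 2 | 2 | 3 | 3 | 4 | 4 | 4 | 5 | 6 | 6 | 7
  row 8: 1 | 2 | 2 | 3 | 3 | 4 | 4 | 5 | 6 | 7 | 7 | 8
  row 9: 1 | 2 | 2 | 3 | 4 | 5 | 5 | 6 | 7 | 8 | 8 | 9
  row 10: 1 | 2 | 2 | 3 | 4 | 5 | 5 | 6 | 7 | 8 | 9 | 10
  row 11: 1 | 2 | 2 | 3 | 4 | 5 | 6 | 7 | 8 | 9 | 10 | 11
  row 12: 1 | 2 | 3 | 4 | 5 | 6 | 7 | 8 | 9 | 10 | 11 | 12

giving w = (6, 12, 4, 9, 2, 1, 10, 8, 5, 11, 7, 3) via Δ²R.

|D(w)|=36, |Ess(w)|=11:

[(2, 5, 0), (2, 11, 1), (4, 3, 0), (4, 5, 1), (4, 8, 2), (5, 1, 0), (7, 8, 4), (8, 5, 3), (8, 7, 4), (10, 7, 5), (11, 3, 2)]


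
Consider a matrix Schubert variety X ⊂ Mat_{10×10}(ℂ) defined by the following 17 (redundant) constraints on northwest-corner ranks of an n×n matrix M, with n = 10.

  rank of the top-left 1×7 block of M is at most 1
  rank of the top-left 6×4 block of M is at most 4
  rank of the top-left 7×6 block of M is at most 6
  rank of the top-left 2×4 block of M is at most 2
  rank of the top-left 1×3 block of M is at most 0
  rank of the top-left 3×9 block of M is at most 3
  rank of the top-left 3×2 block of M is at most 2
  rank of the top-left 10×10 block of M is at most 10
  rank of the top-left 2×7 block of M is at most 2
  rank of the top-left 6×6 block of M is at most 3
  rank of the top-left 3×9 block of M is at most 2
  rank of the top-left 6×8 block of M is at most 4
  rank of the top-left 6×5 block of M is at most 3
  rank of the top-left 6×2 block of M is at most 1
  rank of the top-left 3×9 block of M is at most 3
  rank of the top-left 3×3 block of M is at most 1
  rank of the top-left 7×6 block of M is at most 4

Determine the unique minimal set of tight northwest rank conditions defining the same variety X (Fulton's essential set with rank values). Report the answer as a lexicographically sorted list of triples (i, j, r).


The tightest implied rank at each (i,j), from the 17 conditions:

  row 1: 0  0  0  1  1  1  1  1  1  1
  row 2: 1  1  1  2  2  2  2  2  2  2
  row 3: 1  1  1  2  2  2  2  2  2  3
  row 4: 1  1  2  3  3  3  3  3  3  4
  row 5: 1  1  2  3  3  3  4  4  4  5
  row 6: 1  1  2  3  3  3  4  4  5  6
  row 7: 1  2  3  4  4  4  5  5  6  7
  row 8: 1  2  3  4  5  5  6  6  7  8
  row 9: 1  2  3  4  5  6  7  7  8  9
  row 10: 1  2  3  4  5  6  7  8  9  10

so w = (4, 1, 10, 3, 7, 9, 2, 5, 6, 8).

Fulton essential set (6 of the 18 Rothe cells):

[(1, 3, 0), (3, 3, 1), (3, 9, 2), (6, 2, 1), (6, 6, 3), (6, 8, 4)]


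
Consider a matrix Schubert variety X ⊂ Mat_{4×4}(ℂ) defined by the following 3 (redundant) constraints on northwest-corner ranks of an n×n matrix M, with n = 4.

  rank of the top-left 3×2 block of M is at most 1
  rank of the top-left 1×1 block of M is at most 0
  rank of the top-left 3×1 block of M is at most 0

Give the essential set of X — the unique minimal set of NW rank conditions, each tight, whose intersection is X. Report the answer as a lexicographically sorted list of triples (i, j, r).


Recovering R(i,j) via the rank-extension bound from the 3 conditions:

  R[1]: 0, 1, 1, 1
  R[2]: 0, 1, 2, 2
  R[3]: 0, 1, 2, 3
  R[4]: 1, 2, 3, 4

the unique w with this rank table is (2, 3, 4, 1).

ℓ(w)=3; the 1 essential cell (i,j,r):

[(3, 1, 0)]


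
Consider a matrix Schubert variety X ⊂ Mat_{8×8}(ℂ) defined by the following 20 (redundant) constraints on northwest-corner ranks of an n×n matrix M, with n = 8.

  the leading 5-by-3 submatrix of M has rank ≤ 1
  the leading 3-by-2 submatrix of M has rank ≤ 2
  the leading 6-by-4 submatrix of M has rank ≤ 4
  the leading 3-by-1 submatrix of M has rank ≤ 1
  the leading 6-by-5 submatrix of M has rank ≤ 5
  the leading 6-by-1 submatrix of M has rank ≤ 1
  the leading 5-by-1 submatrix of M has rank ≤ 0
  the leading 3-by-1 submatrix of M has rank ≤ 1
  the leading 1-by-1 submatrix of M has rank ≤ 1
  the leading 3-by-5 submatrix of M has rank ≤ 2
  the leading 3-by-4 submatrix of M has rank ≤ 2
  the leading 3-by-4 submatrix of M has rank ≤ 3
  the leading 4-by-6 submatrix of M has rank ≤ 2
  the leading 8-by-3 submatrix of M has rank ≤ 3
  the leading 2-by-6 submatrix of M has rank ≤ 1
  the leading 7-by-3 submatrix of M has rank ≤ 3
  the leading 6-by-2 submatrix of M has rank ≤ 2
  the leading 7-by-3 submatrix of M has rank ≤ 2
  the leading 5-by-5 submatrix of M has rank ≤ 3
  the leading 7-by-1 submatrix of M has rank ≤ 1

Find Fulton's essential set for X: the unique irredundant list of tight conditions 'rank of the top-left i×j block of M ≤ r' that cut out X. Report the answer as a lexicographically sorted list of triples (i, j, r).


Computing R[i][j] = min implied NW-rank bound (n=8, 20 conditions):

  row 1: 0 | 1 | 1 | 1 | 1 | 1 | 1 | 1
  row 2: 0 | 1 | 1 | 1 | 1 | 1 | 2 | 2
  row 3: 0 | 1 | 1 | 2 | 2 | 2 | 3 | 3
  row 4: 0 | 1 | 1 | 2 | 2 | 2 | 3 | 4
  row 5: 0 | 1 | 1 | 2 | 3 | 3 | 4 | 5
  row 6: 1 | 2 | 2 | 3 | 4 | 4 | 5 | 6
  row 7: 1 | 2 | 2 | 3 | 4 | 5 | 6 | 7
  row 8: 1 | 2 | 3 | 4 | 5 | 6 | 7 | 8

the unique w with this rank table is (2, 7, 4, 8, 5, 1, 6, 3).

5 SE-corners of the 15-cell Rothe diagram give Ess(w):

[(2, 6, 1), (4, 6, 2), (5, 1, 0), (5, 3, 1), (7, 3, 2)]


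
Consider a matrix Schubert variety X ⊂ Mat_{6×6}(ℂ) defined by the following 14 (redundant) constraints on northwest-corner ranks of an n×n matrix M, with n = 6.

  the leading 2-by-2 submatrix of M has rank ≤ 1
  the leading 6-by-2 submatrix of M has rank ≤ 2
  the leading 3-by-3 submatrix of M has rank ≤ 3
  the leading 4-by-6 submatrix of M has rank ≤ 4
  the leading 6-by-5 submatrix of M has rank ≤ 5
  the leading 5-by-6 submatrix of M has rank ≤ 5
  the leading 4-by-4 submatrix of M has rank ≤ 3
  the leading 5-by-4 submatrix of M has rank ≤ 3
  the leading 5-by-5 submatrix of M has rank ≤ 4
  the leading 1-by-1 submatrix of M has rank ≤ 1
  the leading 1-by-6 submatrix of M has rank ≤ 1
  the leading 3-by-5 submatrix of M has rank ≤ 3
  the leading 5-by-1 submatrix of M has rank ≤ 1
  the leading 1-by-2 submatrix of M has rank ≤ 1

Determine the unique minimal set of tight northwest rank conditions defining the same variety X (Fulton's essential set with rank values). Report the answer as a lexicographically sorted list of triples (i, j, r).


Propagating the 14 rank bounds to every northwest block:

  1 1 1 1 1 1
  1 1 2 2 2 2
  1 2 3 3 3 3
  1 2 3 3 4 4
  1 2 3 3 4 5
  1 2 3 4 5 6

reading off 1-entries of Δ²R: w = (1, 3, 2, 5, 6, 4).

Fulton essential set (2 of the 3 Rothe cells):

[(2, 2, 1), (5, 4, 3)]


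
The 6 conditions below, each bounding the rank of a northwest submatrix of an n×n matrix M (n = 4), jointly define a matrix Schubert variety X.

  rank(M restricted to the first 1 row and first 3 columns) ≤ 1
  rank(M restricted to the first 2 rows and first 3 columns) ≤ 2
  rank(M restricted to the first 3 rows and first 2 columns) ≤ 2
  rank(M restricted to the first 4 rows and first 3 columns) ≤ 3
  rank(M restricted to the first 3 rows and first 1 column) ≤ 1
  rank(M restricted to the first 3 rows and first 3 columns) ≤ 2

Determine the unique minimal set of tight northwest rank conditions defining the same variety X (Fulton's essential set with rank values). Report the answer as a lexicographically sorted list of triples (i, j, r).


Propagating the 6 rank bounds to every northwest block:

  1 | 1 | 1 | 1
  1 | 2 | 2 | 2
  1 | 2 | 2 | 3
  1 | 2 | 3 | 4

giving w = (1, 2, 4, 3) via Δ²R.

Rothe diagram D(w) (1 cell), 1 SE-corner (essential condition):

[(3, 3, 2)]


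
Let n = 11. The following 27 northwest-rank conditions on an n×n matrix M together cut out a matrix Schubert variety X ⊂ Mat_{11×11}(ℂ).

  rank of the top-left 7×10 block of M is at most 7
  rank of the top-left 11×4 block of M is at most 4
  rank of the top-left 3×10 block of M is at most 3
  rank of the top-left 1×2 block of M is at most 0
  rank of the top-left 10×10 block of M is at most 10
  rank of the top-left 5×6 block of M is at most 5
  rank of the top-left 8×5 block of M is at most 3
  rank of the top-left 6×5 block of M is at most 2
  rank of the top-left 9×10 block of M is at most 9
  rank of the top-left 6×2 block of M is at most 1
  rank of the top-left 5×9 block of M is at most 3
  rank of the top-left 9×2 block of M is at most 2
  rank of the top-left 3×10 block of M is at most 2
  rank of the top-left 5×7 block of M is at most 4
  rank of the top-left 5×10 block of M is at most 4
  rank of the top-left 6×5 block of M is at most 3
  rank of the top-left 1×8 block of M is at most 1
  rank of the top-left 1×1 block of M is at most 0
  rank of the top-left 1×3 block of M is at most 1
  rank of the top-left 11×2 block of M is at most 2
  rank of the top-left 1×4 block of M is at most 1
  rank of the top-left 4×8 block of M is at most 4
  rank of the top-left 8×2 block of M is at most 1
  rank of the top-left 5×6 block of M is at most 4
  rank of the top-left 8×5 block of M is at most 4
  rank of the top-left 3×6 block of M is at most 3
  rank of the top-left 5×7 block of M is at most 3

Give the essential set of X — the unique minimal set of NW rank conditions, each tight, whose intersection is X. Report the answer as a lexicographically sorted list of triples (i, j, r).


Propagating the 27 rank bounds to every northwest block:

  0, 0, 1, 1, 1, 1, 1, 1, 1, 1, 1
  1, 1, 2, 2, 2, 2, 2, 2, 2, 2, 2
  1, 1, 2, 2, 2, 2, 2, 2, 2, 2, 3
  1, 1, 2, 2, 2, 3, 3, 3, 3, 3, 4
  1, 1, 2, 2, 2, 3, 3, 3, 3, 4, 5
  1, 1, 2, 2, 2, 3, 4, 4, 4, 5, 6
  1, 1, 2, 3, 3, 4, 5, 5, 5, 6, 7
  1, 1, 2, 3, 3, 4, 5, 6, 6, 7, 8
  1, 2, 3, 4, 4, 5, 6, 7, 7, 8, 9
  1, 2, 3, 4, 5, 6, 7, 8, 8, 9, 10
  1, 2, 3, 4, 5, 6, 7, 8, 9, 10, 11

so w = (3, 1, 11, 6, 10, 7, 4, 8, 2, 5, 9).

6 SE-corners of the 25-cell Rothe diagram give Ess(w):

[(1, 2, 0), (3, 10, 2), (5, 9, 3), (6, 5, 2), (8, 2, 1), (8, 5, 3)]


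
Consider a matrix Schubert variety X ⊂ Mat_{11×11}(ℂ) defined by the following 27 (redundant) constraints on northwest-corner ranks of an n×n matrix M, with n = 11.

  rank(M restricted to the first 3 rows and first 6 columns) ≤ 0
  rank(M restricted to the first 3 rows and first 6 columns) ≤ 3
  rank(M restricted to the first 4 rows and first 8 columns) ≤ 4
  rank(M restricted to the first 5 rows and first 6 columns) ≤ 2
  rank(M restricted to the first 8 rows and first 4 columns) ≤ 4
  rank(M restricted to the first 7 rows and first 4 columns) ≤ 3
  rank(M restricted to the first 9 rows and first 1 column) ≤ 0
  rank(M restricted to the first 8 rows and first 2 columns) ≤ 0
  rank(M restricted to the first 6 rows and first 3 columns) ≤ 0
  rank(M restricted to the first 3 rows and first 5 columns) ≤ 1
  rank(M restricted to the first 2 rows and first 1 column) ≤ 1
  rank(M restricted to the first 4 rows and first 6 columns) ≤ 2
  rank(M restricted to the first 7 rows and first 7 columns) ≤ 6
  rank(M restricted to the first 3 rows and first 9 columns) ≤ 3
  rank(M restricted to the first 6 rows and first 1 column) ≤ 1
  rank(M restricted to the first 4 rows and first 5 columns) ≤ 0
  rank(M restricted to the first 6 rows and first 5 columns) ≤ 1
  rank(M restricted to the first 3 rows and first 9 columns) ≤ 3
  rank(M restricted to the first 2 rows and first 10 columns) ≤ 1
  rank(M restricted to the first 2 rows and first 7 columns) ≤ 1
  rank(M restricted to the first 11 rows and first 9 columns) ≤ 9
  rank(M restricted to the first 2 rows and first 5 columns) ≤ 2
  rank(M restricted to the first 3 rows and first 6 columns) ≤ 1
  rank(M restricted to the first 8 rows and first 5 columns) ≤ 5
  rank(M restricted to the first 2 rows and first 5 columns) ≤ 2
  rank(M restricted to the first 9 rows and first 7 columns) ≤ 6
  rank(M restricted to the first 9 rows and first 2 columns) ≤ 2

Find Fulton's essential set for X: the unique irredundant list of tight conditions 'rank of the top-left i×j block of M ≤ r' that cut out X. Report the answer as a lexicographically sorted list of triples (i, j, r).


Reconstructing r_w from the 27 given conditions:

  row 1: 0, 0, 0, 0, 0, 0, 1, 1, 1, 1, 1
  row 2: 0, 0, 0, 0, 0, 0, 1, 1, 1, 1, 2
  row 3: 0, 0, 0, 0, 0, 0, 1, 2, 2, 2, 3
  row 4: 0, 0, 0, 0, 0, 1, 2, 3, 3, 3, 4
  row 5: 0, 0, 0, 1, 1, 2, 3, 4, 4, 4, 5
  row 6: 0, 0, 0, 1, 1, 2, 3, 4, 5, 5, 6
  row 7: 0, 0, 1, 2, 2, 3, 4, 5, 6, 6, 7
  row 8: 0, 0, 1, 2, 3, 4, 5, 6, 7, 7, 8
  row 9: 0, 1, 2, 3, 4, 5, 6, 7, 8, 8, 9
  row 10: 1, 2, 3, 4, 5, 6, 7, 8, 9, 9, 10
  row 11: 1, 2, 3, 4, 5, 6, 7, 8, 9, 10, 11

the unique w with this rank table is (7, 11, 8, 6, 4, 9, 3, 5, 2, 1, 10).

ℓ(w)=38; the 7 essential cells (i,j,r):

[(2, 10, 1), (3, 6, 0), (4, 5, 0), (6, 3, 0), (6, 5, 1), (8, 2, 0), (9, 1, 0)]


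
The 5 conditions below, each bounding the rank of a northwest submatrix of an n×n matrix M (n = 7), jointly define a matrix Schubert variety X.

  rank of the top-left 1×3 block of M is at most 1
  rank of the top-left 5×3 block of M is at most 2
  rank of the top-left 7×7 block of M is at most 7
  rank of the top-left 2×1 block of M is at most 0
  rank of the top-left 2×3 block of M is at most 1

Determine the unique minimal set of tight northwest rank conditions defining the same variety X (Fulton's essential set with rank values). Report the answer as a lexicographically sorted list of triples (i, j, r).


The tightest implied rank at each (i,j), from the 5 conditions:

  i=1: 0 1 1 1 1 1 1
  i=2: 0 1 1 2 2 2 2
  i=3: 1 2 2 3 3 3 3
  i=4: 1 2 2 3 4 4 4
  i=5: 1 2 2 3 4 5 5
  i=6: 1 2 3 4 5 6 6
  i=7: 1 2 3 4 5 6 7

so w = (2, 4, 1, 5, 6, 3, 7).

|D(w)|=5, |Ess(w)|=3:

[(2, 1, 0), (2, 3, 1), (5, 3, 2)]


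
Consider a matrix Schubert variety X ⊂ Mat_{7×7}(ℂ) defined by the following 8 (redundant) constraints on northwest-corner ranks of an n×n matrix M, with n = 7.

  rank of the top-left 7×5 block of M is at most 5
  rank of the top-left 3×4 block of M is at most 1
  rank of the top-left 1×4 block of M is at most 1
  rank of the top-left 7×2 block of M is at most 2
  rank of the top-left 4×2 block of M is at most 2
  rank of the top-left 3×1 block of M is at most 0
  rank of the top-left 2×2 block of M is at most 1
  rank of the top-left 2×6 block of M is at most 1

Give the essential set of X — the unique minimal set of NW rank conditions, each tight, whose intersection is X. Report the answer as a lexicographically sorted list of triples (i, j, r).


Rank table r_w(7×7) implied by the 8 constraints:

  R[1]: 0 1 1 1 1 1 1
  R[2]: 0 1 1 1 1 1 2
  R[3]: 0 1 1 1 2 2 3
  R[4]: 1 2 2 2 3 3 4
  R[5]: 1 2 3 3 4 4 5
  R[6]: 1 2 3 4 5 5 6
  R[7]: 1 2 3 4 5 6 7

reading off 1-entries of Δ²R: w = (2, 7, 5, 1, 3, 4, 6).

ℓ(w)=9; the 3 essential cells (i,j,r):

[(2, 6, 1), (3, 1, 0), (3, 4, 1)]


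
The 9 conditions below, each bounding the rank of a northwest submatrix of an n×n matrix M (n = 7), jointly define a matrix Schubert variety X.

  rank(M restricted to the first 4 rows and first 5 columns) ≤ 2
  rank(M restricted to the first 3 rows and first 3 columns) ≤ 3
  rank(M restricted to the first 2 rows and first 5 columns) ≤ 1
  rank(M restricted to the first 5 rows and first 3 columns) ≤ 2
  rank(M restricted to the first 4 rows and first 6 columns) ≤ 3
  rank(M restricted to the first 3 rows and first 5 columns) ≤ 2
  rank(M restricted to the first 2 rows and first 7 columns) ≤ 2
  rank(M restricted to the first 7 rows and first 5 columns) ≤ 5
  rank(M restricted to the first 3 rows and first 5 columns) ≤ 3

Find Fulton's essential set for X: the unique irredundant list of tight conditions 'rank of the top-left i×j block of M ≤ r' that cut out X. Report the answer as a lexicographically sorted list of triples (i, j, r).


The tightest implied rank at each (i,j), from the 9 conditions:

  row 1: 1 | 1 | 1 | 1 | 1 | 1 | 1
  row 2: 1 | 1 | 1 | 1 | 1 | 2 | 2
  row 3: 1 | 2 | 2 | 2 | 2 | 3 | 3
  row 4: 1 | 2 | 2 | 2 | 2 | 3 | 4
  row 5: 1 | 2 | 2 | 3 | 3 | 4 | 5
  row 6: 1 | 2 | 3 | 4 | 4 | 5 | 6
  row 7: 1 | 2 | 3 | 4 | 5 | 6 | 7

hence w(1..7) = (1, 6, 2, 7, 4, 3, 5).

ℓ(w)=8; the 3 essential cells (i,j,r):

[(2, 5, 1), (4, 5, 2), (5, 3, 2)]


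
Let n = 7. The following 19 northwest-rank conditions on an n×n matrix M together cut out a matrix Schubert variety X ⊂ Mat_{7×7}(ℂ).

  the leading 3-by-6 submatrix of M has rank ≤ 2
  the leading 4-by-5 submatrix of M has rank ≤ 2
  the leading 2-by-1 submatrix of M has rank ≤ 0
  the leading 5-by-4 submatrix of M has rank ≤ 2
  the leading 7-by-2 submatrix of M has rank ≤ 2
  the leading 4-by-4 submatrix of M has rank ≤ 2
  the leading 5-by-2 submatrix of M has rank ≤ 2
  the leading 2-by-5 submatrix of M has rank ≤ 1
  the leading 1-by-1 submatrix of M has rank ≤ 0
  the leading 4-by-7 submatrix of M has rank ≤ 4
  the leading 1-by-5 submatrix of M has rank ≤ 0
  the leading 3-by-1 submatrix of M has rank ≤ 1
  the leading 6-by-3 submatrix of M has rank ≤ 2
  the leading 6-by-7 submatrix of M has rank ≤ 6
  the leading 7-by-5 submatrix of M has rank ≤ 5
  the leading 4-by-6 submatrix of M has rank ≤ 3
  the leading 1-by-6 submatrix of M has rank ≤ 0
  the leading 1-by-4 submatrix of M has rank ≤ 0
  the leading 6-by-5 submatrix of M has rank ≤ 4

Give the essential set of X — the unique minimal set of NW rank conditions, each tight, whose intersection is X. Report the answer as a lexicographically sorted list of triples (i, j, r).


The tightest implied rank at each (i,j), from the 19 conditions:

  i=1: 0, 0, 0, 0, 0, 0, 1
  i=2: 0, 1, 1, 1, 1, 1, 2
  i=3: 1, 2, 2, 2, 2, 2, 3
  i=4: 1, 2, 2, 2, 2, 3, 4
  i=5: 1, 2, 2, 2, 3, 4, 5
  i=6: 1, 2, 2, 3, 4, 5, 6
  i=7: 1, 2, 3, 4, 5, 6, 7

giving w = (7, 2, 1, 6, 5, 4, 3) via Δ²R.

5 SE-corners of the 13-cell Rothe diagram give Ess(w):

[(1, 6, 0), (2, 1, 0), (4, 5, 2), (5, 4, 2), (6, 3, 2)]


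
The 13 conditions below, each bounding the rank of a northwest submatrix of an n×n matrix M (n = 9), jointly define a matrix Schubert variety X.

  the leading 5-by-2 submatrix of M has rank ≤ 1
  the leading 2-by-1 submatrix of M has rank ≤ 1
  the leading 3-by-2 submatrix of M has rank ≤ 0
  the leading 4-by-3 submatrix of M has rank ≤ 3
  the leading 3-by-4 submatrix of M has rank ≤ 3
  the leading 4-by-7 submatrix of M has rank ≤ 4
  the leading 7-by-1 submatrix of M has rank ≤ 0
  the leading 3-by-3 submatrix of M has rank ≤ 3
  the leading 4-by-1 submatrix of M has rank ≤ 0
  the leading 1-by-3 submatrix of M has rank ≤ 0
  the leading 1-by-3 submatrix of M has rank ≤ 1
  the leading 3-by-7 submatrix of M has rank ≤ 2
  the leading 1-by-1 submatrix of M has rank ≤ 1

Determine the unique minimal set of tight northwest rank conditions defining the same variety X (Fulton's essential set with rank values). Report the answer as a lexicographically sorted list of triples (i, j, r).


Recovering R(i,j) via the rank-extension bound from the 13 conditions:

  R[1]: 0  0  0  1  1  1  1  1  1
  R[2]: 0  0  1  2  2  2  2  2  2
  R[3]: 0  0  1  2  2  2  2  3  3
  R[4]: 0  1  2  3  3  3  3  4  4
  R[5]: 0  1  2  3  4  4  4  5  5
  R[6]: 0  1  2  3  4  5  5  6  6
  R[7]: 0  1  2  3  4  5  6  7  7
  R[8]: 1  2  3  4  5  6  7  8  8
  R[9]: 1  2  3  4  5  6  7  8  9

giving w = (4, 3, 8, 2, 5, 6, 7, 1, 9) via Δ²R.

|D(w)|=14, |Ess(w)|=4:

[(1, 3, 0), (3, 2, 0), (3, 7, 2), (7, 1, 0)]


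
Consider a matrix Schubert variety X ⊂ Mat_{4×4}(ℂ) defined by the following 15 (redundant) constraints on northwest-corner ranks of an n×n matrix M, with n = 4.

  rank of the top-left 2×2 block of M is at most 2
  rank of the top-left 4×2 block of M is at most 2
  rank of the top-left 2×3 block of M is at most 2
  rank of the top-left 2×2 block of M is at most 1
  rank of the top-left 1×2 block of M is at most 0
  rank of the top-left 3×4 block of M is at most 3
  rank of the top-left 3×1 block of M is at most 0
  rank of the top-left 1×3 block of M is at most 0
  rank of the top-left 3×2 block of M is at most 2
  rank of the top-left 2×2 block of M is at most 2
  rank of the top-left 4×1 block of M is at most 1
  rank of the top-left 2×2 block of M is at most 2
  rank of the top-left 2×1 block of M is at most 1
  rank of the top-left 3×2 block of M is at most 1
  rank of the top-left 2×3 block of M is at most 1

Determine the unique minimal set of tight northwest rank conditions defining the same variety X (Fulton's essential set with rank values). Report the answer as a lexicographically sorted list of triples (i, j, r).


Recovering R(i,j) via the rank-extension bound from the 15 conditions:

  R[1]: 0 | 0 | 0 | 1
  R[2]: 0 | 1 | 1 | 2
  R[3]: 0 | 1 | 2 | 3
  R[4]: 1 | 2 | 3 | 4

reading off 1-entries of Δ²R: w = (4, 2, 3, 1).

|D(w)|=5, |Ess(w)|=2:

[(1, 3, 0), (3, 1, 0)]


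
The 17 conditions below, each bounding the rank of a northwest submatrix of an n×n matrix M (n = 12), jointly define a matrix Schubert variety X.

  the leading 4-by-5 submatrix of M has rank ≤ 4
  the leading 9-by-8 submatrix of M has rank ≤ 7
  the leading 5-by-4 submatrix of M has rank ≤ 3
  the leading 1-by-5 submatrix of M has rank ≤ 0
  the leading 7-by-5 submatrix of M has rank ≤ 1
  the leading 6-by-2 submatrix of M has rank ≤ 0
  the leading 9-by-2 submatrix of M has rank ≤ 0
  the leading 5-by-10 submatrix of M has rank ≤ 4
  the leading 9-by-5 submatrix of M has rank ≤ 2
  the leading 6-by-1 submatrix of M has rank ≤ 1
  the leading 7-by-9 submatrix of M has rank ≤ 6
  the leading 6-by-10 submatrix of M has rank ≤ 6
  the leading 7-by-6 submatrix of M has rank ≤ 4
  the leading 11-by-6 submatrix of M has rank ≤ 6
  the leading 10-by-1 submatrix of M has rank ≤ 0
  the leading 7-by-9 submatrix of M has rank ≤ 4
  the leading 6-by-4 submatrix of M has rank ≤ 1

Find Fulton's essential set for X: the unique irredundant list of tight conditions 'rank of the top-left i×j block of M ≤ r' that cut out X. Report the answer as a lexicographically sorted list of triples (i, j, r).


The tightest implied rank at each (i,j), from the 17 conditions:

  i=1: 0 0 0 0 0 1 1 1 1 1 1 1
  i=2: 0 0 1 1 1 2 2 2 2 2 2 2
  i=3: 0 0 1 1 1 2 3 3 3 3 3 3
  i=4: 0 0 1 1 1 2 3 4 4 4 4 4
  i=5: 0 0 1 1 1 2 3 4 4 4 5 5
  i=6: 0 0 1 1 1 2 3 4 4 5 6 6
  i=7: 0 0 1 1 1 2 3 4 4 5 6 7
  i=8: 0 0 1 2 2 3 4 5 5 6 7 8
  i=9: 0 0 1 2 2 3 4 5 6 7 8 9
  i=10: 0 1 2 3 3 4 5 6 7 8 9 10
  i=11: 1 2 3 4 4 5 6 7 8 9 10 11
  i=12: 1 2 3 4 5 6 7 8 9 10 11 12

giving w = (6, 3, 7, 8, 11, 10, 12, 4, 9, 2, 1, 5) via Δ²R.

Fulton essential set (7 of the 37 Rothe cells):

[(1, 5, 0), (5, 10, 4), (7, 5, 1), (7, 9, 4), (9, 2, 0), (9, 5, 2), (10, 1, 0)]


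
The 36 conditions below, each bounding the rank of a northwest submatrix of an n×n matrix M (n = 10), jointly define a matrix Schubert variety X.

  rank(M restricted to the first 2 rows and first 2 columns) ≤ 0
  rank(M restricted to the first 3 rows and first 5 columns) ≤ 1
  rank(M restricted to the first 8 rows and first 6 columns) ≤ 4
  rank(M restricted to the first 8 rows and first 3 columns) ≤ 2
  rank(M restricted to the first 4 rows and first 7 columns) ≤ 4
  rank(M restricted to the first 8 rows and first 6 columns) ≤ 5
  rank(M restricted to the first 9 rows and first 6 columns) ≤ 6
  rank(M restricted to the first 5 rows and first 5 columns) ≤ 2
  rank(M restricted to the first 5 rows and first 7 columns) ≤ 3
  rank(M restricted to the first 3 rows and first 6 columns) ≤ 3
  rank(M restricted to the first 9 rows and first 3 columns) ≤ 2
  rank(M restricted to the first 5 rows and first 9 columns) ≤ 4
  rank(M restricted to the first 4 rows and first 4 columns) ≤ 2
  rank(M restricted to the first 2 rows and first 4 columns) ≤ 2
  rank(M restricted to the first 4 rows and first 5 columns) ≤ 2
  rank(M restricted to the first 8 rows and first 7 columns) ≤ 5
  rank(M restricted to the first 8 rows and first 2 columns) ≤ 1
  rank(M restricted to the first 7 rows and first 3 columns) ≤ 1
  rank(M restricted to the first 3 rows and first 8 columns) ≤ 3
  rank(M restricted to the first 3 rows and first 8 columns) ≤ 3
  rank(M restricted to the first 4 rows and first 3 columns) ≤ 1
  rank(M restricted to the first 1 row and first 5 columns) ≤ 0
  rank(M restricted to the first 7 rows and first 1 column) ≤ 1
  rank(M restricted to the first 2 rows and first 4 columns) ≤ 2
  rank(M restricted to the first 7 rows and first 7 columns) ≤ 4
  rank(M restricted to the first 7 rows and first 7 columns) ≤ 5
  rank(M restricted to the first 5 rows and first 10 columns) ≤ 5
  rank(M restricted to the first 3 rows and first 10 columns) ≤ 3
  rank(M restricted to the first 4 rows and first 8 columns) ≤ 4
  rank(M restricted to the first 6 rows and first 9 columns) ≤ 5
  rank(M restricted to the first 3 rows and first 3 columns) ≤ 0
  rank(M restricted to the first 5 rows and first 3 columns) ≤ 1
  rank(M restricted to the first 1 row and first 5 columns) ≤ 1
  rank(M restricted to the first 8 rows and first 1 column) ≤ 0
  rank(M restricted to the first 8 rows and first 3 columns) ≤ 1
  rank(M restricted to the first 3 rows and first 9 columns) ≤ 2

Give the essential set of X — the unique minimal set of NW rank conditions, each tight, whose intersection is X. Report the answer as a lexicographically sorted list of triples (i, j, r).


Recovering R(i,j) via the rank-extension bound from the 36 conditions:

  R[1]: 0, 0, 0, 0, 0, 1, 1, 1, 1, 1
  R[2]: 0, 0, 0, 1, 1, 2, 2, 2, 2, 2
  R[3]: 0, 0, 0, 1, 1, 2, 2, 2, 2, 3
  R[4]: 0, 1, 1, 2, 2, 3, 3, 3, 3, 4
  R[5]: 0, 1, 1, 2, 2, 3, 3, 4, 4, 5
  R[6]: 0, 1, 1, 2, 3, 4, 4, 5, 5, 6
  R[7]: 0, 1, 1, 2, 3, 4, 4, 5, 6, 7
  R[8]: 0, 1, 1, 2, 3, 4, 5, 6, 7, 8
  R[9]: 1, 2, 2, 3, 4, 5, 6, 7, 8, 9
  R[10]: 1, 2, 3, 4, 5, 6, 7, 8, 9, 10

second differences of R give the permutation w = (6, 4, 10, 2, 8, 5, 9, 7, 1, 3).

D(w) has 27 cells with 9 SE-corners; essential set:

[(1, 5, 0), (3, 3, 0), (3, 5, 1), (3, 9, 2), (5, 5, 2), (5, 7, 3), (7, 7, 4), (8, 1, 0), (8, 3, 1)]


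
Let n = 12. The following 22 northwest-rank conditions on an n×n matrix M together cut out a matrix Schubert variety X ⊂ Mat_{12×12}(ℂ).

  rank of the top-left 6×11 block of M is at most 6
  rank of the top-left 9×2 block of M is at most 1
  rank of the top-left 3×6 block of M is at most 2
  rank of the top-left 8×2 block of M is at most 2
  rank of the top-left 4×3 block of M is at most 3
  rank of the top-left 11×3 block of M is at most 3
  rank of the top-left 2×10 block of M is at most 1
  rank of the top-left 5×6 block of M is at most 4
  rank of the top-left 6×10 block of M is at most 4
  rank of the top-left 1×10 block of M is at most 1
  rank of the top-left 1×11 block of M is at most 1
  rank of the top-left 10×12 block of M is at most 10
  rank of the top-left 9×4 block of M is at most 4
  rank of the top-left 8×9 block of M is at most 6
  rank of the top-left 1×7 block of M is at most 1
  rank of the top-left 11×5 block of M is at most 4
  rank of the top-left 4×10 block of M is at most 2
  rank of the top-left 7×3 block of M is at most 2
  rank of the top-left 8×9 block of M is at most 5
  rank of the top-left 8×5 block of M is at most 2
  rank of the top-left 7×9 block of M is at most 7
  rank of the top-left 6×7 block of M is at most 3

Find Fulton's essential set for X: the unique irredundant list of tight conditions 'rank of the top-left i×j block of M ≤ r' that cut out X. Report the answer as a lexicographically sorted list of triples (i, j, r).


Propagating the 22 rank bounds to every northwest block:

  i=1: 1 1 1 1 1 1 1 1 1 1 1 1
  i=2: 1 1 1 1 1 1 1 1 1 1 2 2
  i=3: 1 1 2 2 2 2 2 2 2 2 3 3
  i=4: 1 1 2 2 2 2 2 2 2 2 3 4
  i=5: 1 1 2 2 2 3 3 3 3 3 4 5
  i=6: 1 1 2 2 2 3 3 4 4 4 5 6
  i=7: 1 1 2 2 2 3 4 5 5 5 6 7
  i=8: 1 1 2 2 2 3 4 5 5 6 7 8
  i=9: 1 1 2 3 3 4 5 6 6 7 8 9
  i=10: 1 2 3 4 4 5 6 7 7 8 9 10
  i=11: 1 2 3 4 4 5 6 7 8 9 10 11
  i=12: 1 2 3 4 5 6 7 8 9 10 11 12

second differences of R give the permutation w = (1, 11, 3, 12, 6, 8, 7, 10, 4, 2, 9, 5).

|D(w)|=34, |Ess(w)|=7:

[(2, 10, 1), (4, 10, 2), (6, 7, 3), (8, 5, 2), (8, 9, 5), (9, 2, 1), (11, 5, 4)]


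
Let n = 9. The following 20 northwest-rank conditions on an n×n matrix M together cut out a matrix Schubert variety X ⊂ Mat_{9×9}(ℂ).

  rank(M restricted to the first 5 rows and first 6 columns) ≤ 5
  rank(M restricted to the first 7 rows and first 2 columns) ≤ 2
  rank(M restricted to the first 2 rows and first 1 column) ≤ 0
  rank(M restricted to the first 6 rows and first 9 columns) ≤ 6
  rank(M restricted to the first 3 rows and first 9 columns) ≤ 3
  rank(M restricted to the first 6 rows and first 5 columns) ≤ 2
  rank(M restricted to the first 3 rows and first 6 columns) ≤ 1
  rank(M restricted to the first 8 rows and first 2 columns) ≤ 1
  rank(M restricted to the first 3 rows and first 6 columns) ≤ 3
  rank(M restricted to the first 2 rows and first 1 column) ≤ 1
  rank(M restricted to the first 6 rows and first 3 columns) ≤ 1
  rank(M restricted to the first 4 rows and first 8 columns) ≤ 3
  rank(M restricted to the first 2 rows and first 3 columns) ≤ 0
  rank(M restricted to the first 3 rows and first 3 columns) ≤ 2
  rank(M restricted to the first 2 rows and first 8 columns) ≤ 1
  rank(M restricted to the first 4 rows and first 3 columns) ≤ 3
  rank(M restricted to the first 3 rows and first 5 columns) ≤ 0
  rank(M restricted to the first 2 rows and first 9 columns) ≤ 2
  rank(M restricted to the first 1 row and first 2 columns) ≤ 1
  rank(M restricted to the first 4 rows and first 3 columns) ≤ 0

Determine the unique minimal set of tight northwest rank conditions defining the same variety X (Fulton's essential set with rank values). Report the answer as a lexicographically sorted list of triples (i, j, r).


The tightest implied rank at each (i,j), from the 20 conditions:

  row 1: 0 | 0 | 0 | 0 | 0 | 1 | 1 | 1 | 1
  row 2: 0 | 0 | 0 | 0 | 0 | 1 | 1 | 1 | 2
  row 3: 0 | 0 | 0 | 0 | 0 | 1 | 2 | 2 | 3
  row 4: 0 | 0 | 0 | 1 | 1 | 2 | 3 | 3 | 4
  row 5: 1 | 1 | 1 | 2 | 2 | 3 | 4 | 4 | 5
  row 6: 1 | 1 | 1 | 2 | 2 | 3 | 4 | 5 | 6
  row 7: 1 | 1 | 2 | 3 | 3 | 4 | 5 | 6 | 7
  row 8: 1 | 1 | 2 | 3 | 4 | 5 | 6 | 7 | 8
  row 9: 1 | 2 | 3 | 4 | 5 | 6 | 7 | 8 | 9

giving w = (6, 9, 7, 4, 1, 8, 3, 5, 2) via Δ²R.

ℓ(w)=25; the 6 essential cells (i,j,r):

[(2, 8, 1), (3, 5, 0), (4, 3, 0), (6, 3, 1), (6, 5, 2), (8, 2, 1)]


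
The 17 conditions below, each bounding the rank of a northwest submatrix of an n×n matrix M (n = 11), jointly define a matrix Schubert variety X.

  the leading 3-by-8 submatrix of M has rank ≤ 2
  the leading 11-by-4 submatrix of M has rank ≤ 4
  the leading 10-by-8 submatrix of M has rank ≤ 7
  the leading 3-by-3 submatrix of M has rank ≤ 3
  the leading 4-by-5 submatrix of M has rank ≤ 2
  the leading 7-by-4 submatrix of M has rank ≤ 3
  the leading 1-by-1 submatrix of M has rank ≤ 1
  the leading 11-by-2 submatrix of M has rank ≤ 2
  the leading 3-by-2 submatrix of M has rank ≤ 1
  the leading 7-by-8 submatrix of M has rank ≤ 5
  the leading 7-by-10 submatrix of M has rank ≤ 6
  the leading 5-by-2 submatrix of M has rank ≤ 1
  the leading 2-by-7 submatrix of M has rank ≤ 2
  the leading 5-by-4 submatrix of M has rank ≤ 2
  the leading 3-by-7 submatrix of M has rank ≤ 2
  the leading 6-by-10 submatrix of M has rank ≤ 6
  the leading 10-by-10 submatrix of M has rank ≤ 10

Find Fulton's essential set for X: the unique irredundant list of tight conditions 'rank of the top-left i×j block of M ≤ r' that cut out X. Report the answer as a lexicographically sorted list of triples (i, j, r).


Computing R[i][j] = min implied NW-rank bound (n=11, 17 conditions):

  i=1: 1  1  1  1  1  1  1  1  1  1  1
  i=2: 1  1  2  2  2  2  2  2  2  2  2
  i=3: 1  1  2  2  2  2  2  2  3  3  3
  i=4: 1  1  2  2  2  3  3  3  4  4  4
  i=5: 1  1  2  2  3  4  4  4  5  5  5
  i=6: 1  2  3  3  4  5  5  5  6  6  6
  i=7: 1  2  3  3  4  5  5  5  6  6  7
  i=8: 1  2  3  4  5  6  6  6  7  7  8
  i=9: 1  2  3  4  5  6  7  7  8  8  9
  i=10: 1  2  3  4  5  6  7  7  8  9  10
  i=11: 1  2  3  4  5  6  7  8  9  10  11

the unique w with this rank table is (1, 3, 9, 6, 5, 2, 11, 4, 7, 10, 8).

D(w) has 17 cells with 8 SE-corners; essential set:

[(3, 8, 2), (4, 5, 2), (5, 2, 1), (5, 4, 2), (7, 4, 3), (7, 8, 5), (7, 10, 6), (10, 8, 7)]


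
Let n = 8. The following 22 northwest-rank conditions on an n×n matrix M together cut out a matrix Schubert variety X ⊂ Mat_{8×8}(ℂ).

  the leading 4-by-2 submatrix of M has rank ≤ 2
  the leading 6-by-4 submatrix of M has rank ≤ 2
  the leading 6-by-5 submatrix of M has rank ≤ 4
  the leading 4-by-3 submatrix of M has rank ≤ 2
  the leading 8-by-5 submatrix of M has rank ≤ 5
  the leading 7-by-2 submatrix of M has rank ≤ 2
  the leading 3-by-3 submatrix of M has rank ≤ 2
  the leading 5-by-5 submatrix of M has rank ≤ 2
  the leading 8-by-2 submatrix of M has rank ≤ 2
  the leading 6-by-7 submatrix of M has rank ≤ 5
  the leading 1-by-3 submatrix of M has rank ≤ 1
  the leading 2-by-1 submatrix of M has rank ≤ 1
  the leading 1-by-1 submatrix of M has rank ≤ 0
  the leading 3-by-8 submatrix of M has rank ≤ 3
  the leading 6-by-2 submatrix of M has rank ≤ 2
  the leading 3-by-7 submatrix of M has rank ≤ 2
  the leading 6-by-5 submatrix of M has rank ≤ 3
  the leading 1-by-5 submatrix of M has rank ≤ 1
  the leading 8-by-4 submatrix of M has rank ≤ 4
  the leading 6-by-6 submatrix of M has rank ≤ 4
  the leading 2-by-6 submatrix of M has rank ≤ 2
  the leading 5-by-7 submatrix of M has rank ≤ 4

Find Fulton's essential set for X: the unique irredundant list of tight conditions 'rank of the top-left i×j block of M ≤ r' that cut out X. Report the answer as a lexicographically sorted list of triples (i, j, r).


The tightest implied rank at each (i,j), from the 22 conditions:

  R[1]: 0  1  1  1  1  1  1  1
  R[2]: 1  2  2  2  2  2  2  2
  R[3]: 1  2  2  2  2  2  2  3
  R[4]: 1  2  2  2  2  3  3  4
  R[5]: 1  2  2  2  2  3  4  5
  R[6]: 1  2  2  2  3  4  5  6
  R[7]: 1  2  3  3  4  5  6  7
  R[8]: 1  2  3  4  5  6  7  8

so w = (2, 1, 8, 6, 7, 5, 3, 4).

Rothe diagram D(w) (14 cells), 4 SE-corners (essential conditions):

[(1, 1, 0), (3, 7, 2), (5, 5, 2), (6, 4, 2)]


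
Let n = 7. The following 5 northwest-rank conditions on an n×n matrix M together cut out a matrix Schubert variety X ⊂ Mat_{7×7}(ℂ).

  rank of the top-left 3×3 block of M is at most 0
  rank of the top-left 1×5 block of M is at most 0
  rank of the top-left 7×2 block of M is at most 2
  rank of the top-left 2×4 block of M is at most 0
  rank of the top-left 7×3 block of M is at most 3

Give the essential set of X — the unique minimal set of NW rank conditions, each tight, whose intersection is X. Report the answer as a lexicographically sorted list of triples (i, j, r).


Rank table r_w(7×7) implied by the 5 constraints:

  R[1]: 0 0 0 0 0 1 1
  R[2]: 0 0 0 0 1 2 2
  R[3]: 0 0 0 1 2 3 3
  R[4]: 1 1 1 2 3 4 4
  R[5]: 1 2 2 3 4 5 5
  R[6]: 1 2 3 4 5 6 6
  R[7]: 1 2 3 4 5 6 7

hence w(1..7) = (6, 5, 4, 1, 2, 3, 7).

Rothe diagram D(w) (12 cells), 3 SE-corners (essential conditions):

[(1, 5, 0), (2, 4, 0), (3, 3, 0)]


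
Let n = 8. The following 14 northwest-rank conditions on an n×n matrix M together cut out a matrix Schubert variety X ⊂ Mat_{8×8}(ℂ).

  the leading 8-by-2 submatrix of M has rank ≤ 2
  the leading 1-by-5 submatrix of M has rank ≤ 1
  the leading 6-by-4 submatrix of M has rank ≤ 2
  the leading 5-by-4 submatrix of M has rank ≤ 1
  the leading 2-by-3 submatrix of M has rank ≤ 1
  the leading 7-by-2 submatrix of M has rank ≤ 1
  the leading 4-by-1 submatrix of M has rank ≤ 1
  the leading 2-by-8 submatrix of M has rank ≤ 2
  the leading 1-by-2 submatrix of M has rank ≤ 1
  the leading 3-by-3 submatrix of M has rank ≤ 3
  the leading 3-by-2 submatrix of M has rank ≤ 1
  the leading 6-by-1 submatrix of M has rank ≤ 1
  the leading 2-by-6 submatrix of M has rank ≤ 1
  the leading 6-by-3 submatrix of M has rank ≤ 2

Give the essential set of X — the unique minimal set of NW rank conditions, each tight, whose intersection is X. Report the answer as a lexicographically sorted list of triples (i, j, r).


Computing R[i][j] = min implied NW-rank bound (n=8, 14 conditions):

  row 1: 1 | 1 | 1 | 1 | 1 | 1 | 1 | 1
  row 2: 1 | 1 | 1 | 1 | 1 | 1 | 2 | 2
  row 3: 1 | 1 | 1 | 1 | 2 | 2 | 3 | 3
  row 4: 1 | 1 | 1 | 1 | 2 | 3 | 4 | 4
  row 5: 1 | 1 | 1 | 1 | 2 | 3 | 4 | 5
  row 6: 1 | 1 | 2 | 2 | 3 | 4 | 5 | 6
  row 7: 1 | 1 | 2 | 3 | 4 | 5 | 6 | 7
  row 8: 1 | 2 | 3 | 4 | 5 | 6 | 7 | 8

giving w = (1, 7, 5, 6, 8, 3, 4, 2) via Δ²R.

D(w) has 16 cells with 3 SE-corners; essential set:

[(2, 6, 1), (5, 4, 1), (7, 2, 1)]
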